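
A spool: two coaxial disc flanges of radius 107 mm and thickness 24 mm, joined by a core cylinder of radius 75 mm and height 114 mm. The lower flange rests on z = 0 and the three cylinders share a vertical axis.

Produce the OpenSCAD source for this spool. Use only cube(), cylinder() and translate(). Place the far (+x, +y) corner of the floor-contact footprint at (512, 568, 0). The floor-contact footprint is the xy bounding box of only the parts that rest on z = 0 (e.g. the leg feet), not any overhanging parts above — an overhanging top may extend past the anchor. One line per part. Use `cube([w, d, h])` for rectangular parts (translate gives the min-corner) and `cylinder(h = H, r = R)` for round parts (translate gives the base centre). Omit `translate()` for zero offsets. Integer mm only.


translate([405, 461, 0]) cylinder(h = 24, r = 107);
translate([405, 461, 24]) cylinder(h = 114, r = 75);
translate([405, 461, 138]) cylinder(h = 24, r = 107);


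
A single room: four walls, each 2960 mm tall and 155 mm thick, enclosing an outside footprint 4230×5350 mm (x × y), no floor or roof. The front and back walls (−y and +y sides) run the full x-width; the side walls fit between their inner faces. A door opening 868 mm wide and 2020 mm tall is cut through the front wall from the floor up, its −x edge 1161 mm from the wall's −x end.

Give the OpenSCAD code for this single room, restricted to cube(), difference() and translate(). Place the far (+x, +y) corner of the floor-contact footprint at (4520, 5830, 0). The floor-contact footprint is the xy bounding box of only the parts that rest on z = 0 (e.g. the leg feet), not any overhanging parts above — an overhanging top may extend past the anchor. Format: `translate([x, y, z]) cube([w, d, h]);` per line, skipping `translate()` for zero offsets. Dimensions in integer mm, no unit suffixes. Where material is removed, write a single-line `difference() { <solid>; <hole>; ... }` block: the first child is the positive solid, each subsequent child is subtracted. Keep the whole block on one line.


difference() { translate([290, 480, 0]) cube([4230, 155, 2960]); translate([1451, 480, 0]) cube([868, 155, 2020]); }
translate([290, 5675, 0]) cube([4230, 155, 2960]);
translate([290, 635, 0]) cube([155, 5040, 2960]);
translate([4365, 635, 0]) cube([155, 5040, 2960]);


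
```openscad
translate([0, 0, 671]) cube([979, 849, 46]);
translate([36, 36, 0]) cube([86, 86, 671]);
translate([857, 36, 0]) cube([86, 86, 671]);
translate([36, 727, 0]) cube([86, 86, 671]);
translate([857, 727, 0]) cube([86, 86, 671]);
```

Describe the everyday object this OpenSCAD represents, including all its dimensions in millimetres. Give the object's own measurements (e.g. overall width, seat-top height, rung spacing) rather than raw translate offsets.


A table: top 979 mm (x) × 849 mm (y), 46 mm thick, upper face at z = 717 mm, on four 86×86 mm square legs, each inset 36 mm from the nearest pair of top edges from z = 0 to the bottom of the top.


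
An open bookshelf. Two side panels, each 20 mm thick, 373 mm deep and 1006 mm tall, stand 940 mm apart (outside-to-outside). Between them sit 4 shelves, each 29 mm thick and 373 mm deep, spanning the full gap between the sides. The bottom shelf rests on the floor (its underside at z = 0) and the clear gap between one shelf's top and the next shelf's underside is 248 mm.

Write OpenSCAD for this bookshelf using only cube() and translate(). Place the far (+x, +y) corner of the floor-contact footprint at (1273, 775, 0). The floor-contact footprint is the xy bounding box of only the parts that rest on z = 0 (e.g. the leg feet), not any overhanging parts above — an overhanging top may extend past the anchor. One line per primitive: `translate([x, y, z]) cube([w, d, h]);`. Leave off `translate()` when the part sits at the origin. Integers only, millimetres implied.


translate([333, 402, 0]) cube([20, 373, 1006]);
translate([1253, 402, 0]) cube([20, 373, 1006]);
translate([353, 402, 0]) cube([900, 373, 29]);
translate([353, 402, 277]) cube([900, 373, 29]);
translate([353, 402, 554]) cube([900, 373, 29]);
translate([353, 402, 831]) cube([900, 373, 29]);


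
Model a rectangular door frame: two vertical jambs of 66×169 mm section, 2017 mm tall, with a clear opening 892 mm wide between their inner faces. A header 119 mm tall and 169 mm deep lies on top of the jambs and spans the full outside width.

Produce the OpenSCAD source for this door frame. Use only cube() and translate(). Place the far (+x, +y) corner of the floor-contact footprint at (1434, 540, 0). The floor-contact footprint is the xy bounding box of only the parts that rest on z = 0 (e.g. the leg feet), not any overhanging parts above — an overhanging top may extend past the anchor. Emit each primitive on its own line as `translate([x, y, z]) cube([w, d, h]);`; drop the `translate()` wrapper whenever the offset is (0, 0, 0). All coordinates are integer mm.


translate([410, 371, 0]) cube([66, 169, 2017]);
translate([1368, 371, 0]) cube([66, 169, 2017]);
translate([410, 371, 2017]) cube([1024, 169, 119]);


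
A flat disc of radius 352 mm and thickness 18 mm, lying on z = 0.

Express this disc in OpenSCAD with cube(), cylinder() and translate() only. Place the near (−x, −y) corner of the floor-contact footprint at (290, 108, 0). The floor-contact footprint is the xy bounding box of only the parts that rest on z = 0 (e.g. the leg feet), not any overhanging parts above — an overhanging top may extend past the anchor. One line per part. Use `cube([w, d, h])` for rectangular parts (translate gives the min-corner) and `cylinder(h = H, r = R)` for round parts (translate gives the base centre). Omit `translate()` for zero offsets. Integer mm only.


translate([642, 460, 0]) cylinder(h = 18, r = 352);


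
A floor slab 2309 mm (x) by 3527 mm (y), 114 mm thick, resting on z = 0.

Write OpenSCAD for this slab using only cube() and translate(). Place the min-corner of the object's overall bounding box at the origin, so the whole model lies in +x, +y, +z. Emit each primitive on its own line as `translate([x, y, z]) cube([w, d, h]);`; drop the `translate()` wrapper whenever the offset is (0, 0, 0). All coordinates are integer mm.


cube([2309, 3527, 114]);


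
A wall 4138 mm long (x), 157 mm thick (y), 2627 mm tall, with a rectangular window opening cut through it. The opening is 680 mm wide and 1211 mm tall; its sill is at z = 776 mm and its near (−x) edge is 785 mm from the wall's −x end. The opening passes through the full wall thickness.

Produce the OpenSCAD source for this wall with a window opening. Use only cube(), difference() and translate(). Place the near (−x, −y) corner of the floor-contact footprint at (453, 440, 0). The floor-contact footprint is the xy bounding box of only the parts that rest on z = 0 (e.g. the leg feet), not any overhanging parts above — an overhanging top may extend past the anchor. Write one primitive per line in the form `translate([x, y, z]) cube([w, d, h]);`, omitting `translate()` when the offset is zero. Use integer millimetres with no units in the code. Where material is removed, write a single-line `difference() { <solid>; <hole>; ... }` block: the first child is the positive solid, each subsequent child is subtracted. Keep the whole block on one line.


difference() { translate([453, 440, 0]) cube([4138, 157, 2627]); translate([1238, 440, 776]) cube([680, 157, 1211]); }


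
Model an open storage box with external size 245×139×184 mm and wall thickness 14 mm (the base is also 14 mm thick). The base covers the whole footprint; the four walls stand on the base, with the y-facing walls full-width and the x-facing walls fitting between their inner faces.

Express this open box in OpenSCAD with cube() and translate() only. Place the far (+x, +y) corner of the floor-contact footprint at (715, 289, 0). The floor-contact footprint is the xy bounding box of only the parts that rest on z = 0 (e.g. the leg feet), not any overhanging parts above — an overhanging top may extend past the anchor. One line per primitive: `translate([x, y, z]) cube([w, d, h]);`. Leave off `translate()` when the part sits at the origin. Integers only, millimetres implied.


translate([470, 150, 0]) cube([245, 139, 14]);
translate([470, 150, 14]) cube([245, 14, 170]);
translate([470, 275, 14]) cube([245, 14, 170]);
translate([470, 164, 14]) cube([14, 111, 170]);
translate([701, 164, 14]) cube([14, 111, 170]);


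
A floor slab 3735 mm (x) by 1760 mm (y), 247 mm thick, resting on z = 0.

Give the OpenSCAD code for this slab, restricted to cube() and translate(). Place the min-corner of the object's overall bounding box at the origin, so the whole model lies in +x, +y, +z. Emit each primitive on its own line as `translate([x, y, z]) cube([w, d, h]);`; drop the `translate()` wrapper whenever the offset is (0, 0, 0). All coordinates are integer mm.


cube([3735, 1760, 247]);


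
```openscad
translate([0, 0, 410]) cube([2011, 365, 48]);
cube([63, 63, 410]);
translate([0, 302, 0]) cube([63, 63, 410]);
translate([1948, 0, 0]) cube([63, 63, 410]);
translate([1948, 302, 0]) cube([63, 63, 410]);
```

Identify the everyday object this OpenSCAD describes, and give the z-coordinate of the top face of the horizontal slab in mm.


A bench. The seat-top height is 458 mm.

A long slab on four corner posts — a bench. The slab sits at z = 410 with thickness 48, so the top is 410 + 48 = 458 mm.


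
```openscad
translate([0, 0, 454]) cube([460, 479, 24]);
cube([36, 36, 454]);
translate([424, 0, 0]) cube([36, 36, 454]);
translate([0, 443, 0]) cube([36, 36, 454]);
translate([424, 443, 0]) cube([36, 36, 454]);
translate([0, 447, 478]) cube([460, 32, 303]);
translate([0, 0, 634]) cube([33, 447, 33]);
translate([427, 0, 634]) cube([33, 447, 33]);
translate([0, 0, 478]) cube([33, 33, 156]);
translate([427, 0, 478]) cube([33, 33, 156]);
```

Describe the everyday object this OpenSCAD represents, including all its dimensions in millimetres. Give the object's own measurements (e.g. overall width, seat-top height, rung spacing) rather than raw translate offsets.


A chair. The seat is a 460×479×24 mm slab with its top at z = 478 mm, on four 36×36 mm corner legs (flush with the seat edges, standing on z = 0). A flat backrest 32 mm thick, 303 mm tall, spans the full seat width and rises from the seat top along its +y edge, rear face flush with the rear of the seat. Two armrests of 33×33 mm section run along each side from the seat's front edge to the front of the backrest, top faces 189 mm above the seat top and outer faces flush with the seat's x-edges; a 33×33 mm post under the front of each armrest stands on the seat at the front corner.


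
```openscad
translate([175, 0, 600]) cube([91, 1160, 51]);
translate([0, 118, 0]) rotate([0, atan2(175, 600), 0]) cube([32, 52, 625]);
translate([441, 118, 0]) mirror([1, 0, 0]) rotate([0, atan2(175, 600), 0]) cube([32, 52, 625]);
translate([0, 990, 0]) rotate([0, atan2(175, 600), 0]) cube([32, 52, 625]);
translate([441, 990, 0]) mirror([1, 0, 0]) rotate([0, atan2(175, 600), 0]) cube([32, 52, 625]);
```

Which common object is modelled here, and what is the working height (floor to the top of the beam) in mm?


A sawhorse. The overall height is 651 mm.

A beam across two mirrored pairs of raked legs — a sawhorse. The beam's underside is at z = 600 (matching the legs' vertical rise in atan2(175, 600)) and the beam is 51 mm tall, so its top is at 600 + 51 = 651 mm. The raked legs top out at the beam's underside, so that is the highest point.


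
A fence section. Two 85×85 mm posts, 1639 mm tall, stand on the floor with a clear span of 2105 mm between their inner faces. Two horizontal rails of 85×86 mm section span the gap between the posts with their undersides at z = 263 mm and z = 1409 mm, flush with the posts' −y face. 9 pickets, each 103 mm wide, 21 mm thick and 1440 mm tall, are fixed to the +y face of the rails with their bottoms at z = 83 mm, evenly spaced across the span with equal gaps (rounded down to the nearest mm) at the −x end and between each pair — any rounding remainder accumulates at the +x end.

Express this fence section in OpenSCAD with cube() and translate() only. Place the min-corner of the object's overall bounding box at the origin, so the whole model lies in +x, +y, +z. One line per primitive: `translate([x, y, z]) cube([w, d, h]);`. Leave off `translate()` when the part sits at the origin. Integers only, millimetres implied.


cube([85, 85, 1639]);
translate([2190, 0, 0]) cube([85, 85, 1639]);
translate([85, 0, 263]) cube([2105, 85, 86]);
translate([85, 0, 1409]) cube([2105, 85, 86]);
translate([202, 85, 83]) cube([103, 21, 1440]);
translate([422, 85, 83]) cube([103, 21, 1440]);
translate([642, 85, 83]) cube([103, 21, 1440]);
translate([862, 85, 83]) cube([103, 21, 1440]);
translate([1082, 85, 83]) cube([103, 21, 1440]);
translate([1302, 85, 83]) cube([103, 21, 1440]);
translate([1522, 85, 83]) cube([103, 21, 1440]);
translate([1742, 85, 83]) cube([103, 21, 1440]);
translate([1962, 85, 83]) cube([103, 21, 1440]);


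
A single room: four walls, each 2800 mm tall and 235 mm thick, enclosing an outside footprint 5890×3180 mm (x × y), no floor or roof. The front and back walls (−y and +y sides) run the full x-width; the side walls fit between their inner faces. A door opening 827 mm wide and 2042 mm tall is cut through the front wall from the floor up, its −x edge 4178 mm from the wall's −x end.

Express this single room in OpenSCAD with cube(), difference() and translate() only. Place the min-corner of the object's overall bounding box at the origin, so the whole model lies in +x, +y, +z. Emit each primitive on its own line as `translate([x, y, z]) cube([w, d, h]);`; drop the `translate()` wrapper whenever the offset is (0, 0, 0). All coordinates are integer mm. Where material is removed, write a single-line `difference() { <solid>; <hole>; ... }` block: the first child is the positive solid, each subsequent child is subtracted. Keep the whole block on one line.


difference() { cube([5890, 235, 2800]); translate([4178, 0, 0]) cube([827, 235, 2042]); }
translate([0, 2945, 0]) cube([5890, 235, 2800]);
translate([0, 235, 0]) cube([235, 2710, 2800]);
translate([5655, 235, 0]) cube([235, 2710, 2800]);


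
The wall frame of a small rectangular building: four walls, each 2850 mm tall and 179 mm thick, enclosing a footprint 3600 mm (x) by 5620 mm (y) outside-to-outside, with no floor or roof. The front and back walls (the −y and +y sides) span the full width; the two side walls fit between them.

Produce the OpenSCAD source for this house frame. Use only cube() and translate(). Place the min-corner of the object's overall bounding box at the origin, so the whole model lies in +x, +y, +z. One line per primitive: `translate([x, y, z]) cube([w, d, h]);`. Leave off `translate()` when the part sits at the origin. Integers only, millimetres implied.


cube([3600, 179, 2850]);
translate([0, 5441, 0]) cube([3600, 179, 2850]);
translate([0, 179, 0]) cube([179, 5262, 2850]);
translate([3421, 179, 0]) cube([179, 5262, 2850]);


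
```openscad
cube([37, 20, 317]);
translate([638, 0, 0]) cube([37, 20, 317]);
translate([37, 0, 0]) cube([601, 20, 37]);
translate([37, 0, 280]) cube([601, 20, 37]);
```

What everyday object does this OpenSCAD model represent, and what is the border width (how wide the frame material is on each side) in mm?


A picture frame. The border width is 37 mm.

Four thin pieces enclosing a rectangular opening — a picture frame. The two full-height stiles are 317 mm tall; the top rail sits at z = 280 and is 37 mm tall, so the border above the opening is 317 − 280 = 37 mm, matching the stile x-width.


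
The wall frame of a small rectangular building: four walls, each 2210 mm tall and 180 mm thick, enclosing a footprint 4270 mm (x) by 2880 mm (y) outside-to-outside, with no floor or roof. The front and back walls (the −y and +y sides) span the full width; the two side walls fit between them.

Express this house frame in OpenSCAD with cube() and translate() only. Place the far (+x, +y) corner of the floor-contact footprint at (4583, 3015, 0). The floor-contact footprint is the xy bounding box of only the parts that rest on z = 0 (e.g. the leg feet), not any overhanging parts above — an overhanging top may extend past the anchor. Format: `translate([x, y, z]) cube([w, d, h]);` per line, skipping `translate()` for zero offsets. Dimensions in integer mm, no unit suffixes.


translate([313, 135, 0]) cube([4270, 180, 2210]);
translate([313, 2835, 0]) cube([4270, 180, 2210]);
translate([313, 315, 0]) cube([180, 2520, 2210]);
translate([4403, 315, 0]) cube([180, 2520, 2210]);


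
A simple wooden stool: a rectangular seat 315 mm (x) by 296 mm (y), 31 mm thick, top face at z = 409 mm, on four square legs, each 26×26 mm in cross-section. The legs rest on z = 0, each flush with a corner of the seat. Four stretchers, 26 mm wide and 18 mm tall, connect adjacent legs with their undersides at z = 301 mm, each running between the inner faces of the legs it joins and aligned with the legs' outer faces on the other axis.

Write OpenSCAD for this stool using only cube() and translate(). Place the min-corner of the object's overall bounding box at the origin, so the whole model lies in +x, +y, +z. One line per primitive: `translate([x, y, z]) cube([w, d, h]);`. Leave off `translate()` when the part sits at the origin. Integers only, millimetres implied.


translate([0, 0, 378]) cube([315, 296, 31]);
cube([26, 26, 378]);
translate([289, 0, 0]) cube([26, 26, 378]);
translate([0, 270, 0]) cube([26, 26, 378]);
translate([289, 270, 0]) cube([26, 26, 378]);
translate([26, 0, 301]) cube([263, 26, 18]);
translate([26, 270, 301]) cube([263, 26, 18]);
translate([0, 26, 301]) cube([26, 244, 18]);
translate([289, 26, 301]) cube([26, 244, 18]);


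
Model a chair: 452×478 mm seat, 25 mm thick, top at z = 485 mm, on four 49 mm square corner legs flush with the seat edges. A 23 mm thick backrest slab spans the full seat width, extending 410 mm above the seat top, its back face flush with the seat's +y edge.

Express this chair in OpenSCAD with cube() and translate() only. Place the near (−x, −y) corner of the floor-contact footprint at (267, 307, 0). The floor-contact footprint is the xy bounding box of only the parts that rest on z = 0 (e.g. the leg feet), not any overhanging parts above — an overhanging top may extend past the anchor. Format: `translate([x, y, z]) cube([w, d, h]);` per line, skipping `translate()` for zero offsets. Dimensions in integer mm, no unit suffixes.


translate([267, 307, 460]) cube([452, 478, 25]);
translate([267, 307, 0]) cube([49, 49, 460]);
translate([670, 307, 0]) cube([49, 49, 460]);
translate([267, 736, 0]) cube([49, 49, 460]);
translate([670, 736, 0]) cube([49, 49, 460]);
translate([267, 762, 485]) cube([452, 23, 410]);


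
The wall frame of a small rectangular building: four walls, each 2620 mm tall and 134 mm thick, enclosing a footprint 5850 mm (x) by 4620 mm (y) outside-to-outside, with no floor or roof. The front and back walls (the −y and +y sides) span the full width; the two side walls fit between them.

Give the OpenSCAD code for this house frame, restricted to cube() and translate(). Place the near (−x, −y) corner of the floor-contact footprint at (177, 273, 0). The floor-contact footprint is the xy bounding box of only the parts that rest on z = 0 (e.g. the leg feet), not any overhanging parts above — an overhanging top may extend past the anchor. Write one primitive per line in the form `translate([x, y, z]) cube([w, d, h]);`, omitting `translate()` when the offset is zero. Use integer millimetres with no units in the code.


translate([177, 273, 0]) cube([5850, 134, 2620]);
translate([177, 4759, 0]) cube([5850, 134, 2620]);
translate([177, 407, 0]) cube([134, 4352, 2620]);
translate([5893, 407, 0]) cube([134, 4352, 2620]);


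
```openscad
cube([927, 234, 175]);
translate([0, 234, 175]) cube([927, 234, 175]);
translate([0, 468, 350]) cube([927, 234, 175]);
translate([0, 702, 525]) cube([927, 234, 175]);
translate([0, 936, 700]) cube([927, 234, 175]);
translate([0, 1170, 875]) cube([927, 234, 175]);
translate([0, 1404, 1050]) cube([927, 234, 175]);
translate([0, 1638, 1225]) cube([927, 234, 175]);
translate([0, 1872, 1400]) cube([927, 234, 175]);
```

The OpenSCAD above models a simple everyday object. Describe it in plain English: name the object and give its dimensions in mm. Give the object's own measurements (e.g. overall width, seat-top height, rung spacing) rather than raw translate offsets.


A straight staircase of 9 solid steps. Each step is 927 mm wide (x), 234 mm deep (y, the going) and 175 mm tall (the rise). The first step rests on the floor; each subsequent step sits one going further in +y and one rise higher in +z, directly behind and above the previous step with no overlap.


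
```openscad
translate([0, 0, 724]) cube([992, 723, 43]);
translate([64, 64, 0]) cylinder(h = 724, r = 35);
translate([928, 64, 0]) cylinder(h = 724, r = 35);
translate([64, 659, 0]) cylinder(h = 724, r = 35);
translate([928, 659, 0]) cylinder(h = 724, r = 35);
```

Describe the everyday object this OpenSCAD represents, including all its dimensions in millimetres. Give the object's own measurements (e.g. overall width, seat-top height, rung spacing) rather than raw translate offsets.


A rectangular dining table. The top is 992×723×43 mm with its upper surface at z = 767 mm. It stands on four round legs of 70 mm diameter, each leg's bounding box inset 29 mm from the nearest pair of top edges, running from the floor to the underside of the top.


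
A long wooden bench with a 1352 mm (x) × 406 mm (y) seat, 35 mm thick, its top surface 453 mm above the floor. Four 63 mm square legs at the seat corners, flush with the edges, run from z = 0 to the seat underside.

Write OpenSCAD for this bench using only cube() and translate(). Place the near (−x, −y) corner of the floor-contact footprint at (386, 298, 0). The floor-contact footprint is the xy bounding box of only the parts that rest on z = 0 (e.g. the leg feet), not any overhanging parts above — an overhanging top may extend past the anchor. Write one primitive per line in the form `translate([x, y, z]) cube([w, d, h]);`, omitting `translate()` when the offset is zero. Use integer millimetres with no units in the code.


// leg_h = 453 − 35 = 418
translate([386, 298, 418]) cube([1352, 406, 35]);
translate([386, 298, 0]) cube([63, 63, 418]);
translate([386, 641, 0]) cube([63, 63, 418]);
translate([1675, 298, 0]) cube([63, 63, 418]);
translate([1675, 641, 0]) cube([63, 63, 418]);


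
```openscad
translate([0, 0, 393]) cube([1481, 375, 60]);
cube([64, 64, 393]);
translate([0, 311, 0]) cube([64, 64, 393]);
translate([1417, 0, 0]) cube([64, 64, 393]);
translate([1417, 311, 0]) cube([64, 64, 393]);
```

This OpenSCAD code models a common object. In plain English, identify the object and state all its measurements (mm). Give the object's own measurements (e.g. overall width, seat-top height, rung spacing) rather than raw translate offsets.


A long wooden bench with a 1481 mm (x) × 375 mm (y) seat, 60 mm thick, its top surface 453 mm above the floor. Four 64 mm square legs at the seat corners, flush with the edges, run from z = 0 to the seat underside.


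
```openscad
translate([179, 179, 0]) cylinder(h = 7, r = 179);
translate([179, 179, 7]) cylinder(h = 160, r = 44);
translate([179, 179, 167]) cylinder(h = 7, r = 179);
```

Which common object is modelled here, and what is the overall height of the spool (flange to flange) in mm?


A spool. The overall height is 174 mm.

Three coaxial cylinders, large–small–large — a spool. Two 7 mm flanges and a 160 mm core give 7 + 160 + 7 = 174 mm.


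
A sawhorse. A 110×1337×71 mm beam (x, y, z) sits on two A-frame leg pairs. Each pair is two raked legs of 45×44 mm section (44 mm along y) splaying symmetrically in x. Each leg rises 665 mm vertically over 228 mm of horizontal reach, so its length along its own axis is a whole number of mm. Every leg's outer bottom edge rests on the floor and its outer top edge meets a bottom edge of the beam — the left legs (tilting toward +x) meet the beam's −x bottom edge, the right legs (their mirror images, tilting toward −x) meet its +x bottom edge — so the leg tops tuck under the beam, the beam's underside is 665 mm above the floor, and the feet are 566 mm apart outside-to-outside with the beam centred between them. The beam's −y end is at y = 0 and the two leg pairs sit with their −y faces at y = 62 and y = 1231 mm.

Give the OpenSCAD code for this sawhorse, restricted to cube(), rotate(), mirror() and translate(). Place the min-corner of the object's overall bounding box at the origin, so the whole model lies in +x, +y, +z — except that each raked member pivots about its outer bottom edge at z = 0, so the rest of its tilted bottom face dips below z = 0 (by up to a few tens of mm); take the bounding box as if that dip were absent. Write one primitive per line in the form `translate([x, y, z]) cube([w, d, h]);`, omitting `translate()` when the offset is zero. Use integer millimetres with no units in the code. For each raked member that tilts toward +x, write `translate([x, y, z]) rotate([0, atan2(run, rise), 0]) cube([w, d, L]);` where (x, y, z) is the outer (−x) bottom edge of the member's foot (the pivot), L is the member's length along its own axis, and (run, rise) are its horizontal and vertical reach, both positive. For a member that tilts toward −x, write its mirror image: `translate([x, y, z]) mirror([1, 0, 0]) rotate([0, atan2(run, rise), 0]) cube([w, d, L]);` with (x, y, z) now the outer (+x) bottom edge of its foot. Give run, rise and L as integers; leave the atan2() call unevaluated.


translate([228, 0, 665]) cube([110, 1337, 71]);
translate([0, 62, 0]) rotate([0, atan2(228, 665), 0]) cube([45, 44, 703]);
translate([566, 62, 0]) mirror([1, 0, 0]) rotate([0, atan2(228, 665), 0]) cube([45, 44, 703]);
translate([0, 1231, 0]) rotate([0, atan2(228, 665), 0]) cube([45, 44, 703]);
translate([566, 1231, 0]) mirror([1, 0, 0]) rotate([0, atan2(228, 665), 0]) cube([45, 44, 703]);


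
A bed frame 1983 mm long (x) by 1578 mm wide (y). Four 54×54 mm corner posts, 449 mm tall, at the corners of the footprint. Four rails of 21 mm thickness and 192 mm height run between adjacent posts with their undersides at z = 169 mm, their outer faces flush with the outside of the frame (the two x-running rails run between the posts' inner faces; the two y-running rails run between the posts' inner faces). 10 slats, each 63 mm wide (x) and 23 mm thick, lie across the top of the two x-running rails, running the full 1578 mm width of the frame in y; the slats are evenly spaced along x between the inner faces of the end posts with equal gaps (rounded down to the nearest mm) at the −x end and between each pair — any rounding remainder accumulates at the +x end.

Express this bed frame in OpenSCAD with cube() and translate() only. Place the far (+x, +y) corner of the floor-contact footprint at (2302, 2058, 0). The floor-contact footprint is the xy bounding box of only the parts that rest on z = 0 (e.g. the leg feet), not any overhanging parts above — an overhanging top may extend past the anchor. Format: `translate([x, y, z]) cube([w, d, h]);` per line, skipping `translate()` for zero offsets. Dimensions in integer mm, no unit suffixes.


translate([319, 480, 0]) cube([54, 54, 449]);
translate([319, 2004, 0]) cube([54, 54, 449]);
translate([2248, 480, 0]) cube([54, 54, 449]);
translate([2248, 2004, 0]) cube([54, 54, 449]);
translate([373, 480, 169]) cube([1875, 21, 192]);
translate([373, 2037, 169]) cube([1875, 21, 192]);
translate([319, 534, 169]) cube([21, 1470, 192]);
translate([2281, 534, 169]) cube([21, 1470, 192]);
translate([486, 480, 361]) cube([63, 1578, 23]);
translate([662, 480, 361]) cube([63, 1578, 23]);
translate([838, 480, 361]) cube([63, 1578, 23]);
translate([1014, 480, 361]) cube([63, 1578, 23]);
translate([1190, 480, 361]) cube([63, 1578, 23]);
translate([1366, 480, 361]) cube([63, 1578, 23]);
translate([1542, 480, 361]) cube([63, 1578, 23]);
translate([1718, 480, 361]) cube([63, 1578, 23]);
translate([1894, 480, 361]) cube([63, 1578, 23]);
translate([2070, 480, 361]) cube([63, 1578, 23]);


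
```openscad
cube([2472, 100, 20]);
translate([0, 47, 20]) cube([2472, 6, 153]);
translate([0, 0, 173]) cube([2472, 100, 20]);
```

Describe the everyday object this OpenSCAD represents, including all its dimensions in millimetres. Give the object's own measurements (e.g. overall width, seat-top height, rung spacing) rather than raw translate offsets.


An I-beam lying along x, 2472 mm long. Overall section height 193 mm. Two flanges 100 mm wide (y) and 20 mm thick, one on the floor and one at the top; a web 6 mm thick runs between them, centred on the flange width.


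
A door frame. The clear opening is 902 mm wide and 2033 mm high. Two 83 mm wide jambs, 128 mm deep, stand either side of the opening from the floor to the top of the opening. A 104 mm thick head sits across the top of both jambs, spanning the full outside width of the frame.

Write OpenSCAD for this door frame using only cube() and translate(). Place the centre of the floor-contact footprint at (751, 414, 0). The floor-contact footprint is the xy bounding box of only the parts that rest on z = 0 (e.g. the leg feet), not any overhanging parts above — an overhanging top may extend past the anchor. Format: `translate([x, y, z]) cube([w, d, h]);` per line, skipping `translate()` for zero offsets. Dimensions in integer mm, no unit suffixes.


translate([217, 350, 0]) cube([83, 128, 2033]);
translate([1202, 350, 0]) cube([83, 128, 2033]);
translate([217, 350, 2033]) cube([1068, 128, 104]);


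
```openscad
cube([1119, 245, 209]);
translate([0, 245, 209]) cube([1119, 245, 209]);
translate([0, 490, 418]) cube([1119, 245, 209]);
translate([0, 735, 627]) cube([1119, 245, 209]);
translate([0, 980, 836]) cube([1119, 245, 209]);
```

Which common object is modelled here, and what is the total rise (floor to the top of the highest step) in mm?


A staircase. The total rise is 1045 mm.

5 identical blocks, each offset up and back from the previous — a staircase. Each step is 209 mm tall and there are 5 of them, so the total rise is 5 × 209 = 1045 mm.


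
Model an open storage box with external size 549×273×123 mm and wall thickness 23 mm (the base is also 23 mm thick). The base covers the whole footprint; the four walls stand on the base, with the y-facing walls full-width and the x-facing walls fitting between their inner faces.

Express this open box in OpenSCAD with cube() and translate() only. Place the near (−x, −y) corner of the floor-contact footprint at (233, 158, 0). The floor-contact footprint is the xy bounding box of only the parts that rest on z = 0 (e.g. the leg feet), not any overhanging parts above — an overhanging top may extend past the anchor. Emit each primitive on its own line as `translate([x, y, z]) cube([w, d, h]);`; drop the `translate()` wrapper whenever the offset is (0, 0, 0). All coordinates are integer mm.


translate([233, 158, 0]) cube([549, 273, 23]);
translate([233, 158, 23]) cube([549, 23, 100]);
translate([233, 408, 23]) cube([549, 23, 100]);
translate([233, 181, 23]) cube([23, 227, 100]);
translate([759, 181, 23]) cube([23, 227, 100]);


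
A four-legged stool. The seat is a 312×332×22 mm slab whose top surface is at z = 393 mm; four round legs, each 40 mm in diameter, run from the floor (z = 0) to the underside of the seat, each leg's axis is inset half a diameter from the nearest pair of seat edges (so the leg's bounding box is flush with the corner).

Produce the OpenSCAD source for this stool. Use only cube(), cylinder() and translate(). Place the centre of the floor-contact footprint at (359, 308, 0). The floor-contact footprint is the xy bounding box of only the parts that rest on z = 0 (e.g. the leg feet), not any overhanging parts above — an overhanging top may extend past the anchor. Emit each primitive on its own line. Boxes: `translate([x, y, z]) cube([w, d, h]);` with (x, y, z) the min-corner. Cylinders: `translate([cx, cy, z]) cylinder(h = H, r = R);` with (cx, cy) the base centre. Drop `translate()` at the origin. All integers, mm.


translate([203, 142, 371]) cube([312, 332, 22]);
translate([223, 162, 0]) cylinder(h = 371, r = 20);
translate([495, 162, 0]) cylinder(h = 371, r = 20);
translate([223, 454, 0]) cylinder(h = 371, r = 20);
translate([495, 454, 0]) cylinder(h = 371, r = 20);


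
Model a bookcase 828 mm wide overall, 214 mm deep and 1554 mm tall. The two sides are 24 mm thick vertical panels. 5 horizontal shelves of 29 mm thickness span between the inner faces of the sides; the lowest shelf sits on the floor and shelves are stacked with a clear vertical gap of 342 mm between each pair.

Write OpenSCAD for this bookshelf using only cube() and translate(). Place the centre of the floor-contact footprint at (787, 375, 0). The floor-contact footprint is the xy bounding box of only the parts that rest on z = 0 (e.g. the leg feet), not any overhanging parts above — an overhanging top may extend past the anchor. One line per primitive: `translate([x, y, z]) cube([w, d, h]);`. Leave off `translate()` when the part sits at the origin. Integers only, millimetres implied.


translate([373, 268, 0]) cube([24, 214, 1554]);
translate([1177, 268, 0]) cube([24, 214, 1554]);
translate([397, 268, 0]) cube([780, 214, 29]);
translate([397, 268, 371]) cube([780, 214, 29]);
translate([397, 268, 742]) cube([780, 214, 29]);
translate([397, 268, 1113]) cube([780, 214, 29]);
translate([397, 268, 1484]) cube([780, 214, 29]);


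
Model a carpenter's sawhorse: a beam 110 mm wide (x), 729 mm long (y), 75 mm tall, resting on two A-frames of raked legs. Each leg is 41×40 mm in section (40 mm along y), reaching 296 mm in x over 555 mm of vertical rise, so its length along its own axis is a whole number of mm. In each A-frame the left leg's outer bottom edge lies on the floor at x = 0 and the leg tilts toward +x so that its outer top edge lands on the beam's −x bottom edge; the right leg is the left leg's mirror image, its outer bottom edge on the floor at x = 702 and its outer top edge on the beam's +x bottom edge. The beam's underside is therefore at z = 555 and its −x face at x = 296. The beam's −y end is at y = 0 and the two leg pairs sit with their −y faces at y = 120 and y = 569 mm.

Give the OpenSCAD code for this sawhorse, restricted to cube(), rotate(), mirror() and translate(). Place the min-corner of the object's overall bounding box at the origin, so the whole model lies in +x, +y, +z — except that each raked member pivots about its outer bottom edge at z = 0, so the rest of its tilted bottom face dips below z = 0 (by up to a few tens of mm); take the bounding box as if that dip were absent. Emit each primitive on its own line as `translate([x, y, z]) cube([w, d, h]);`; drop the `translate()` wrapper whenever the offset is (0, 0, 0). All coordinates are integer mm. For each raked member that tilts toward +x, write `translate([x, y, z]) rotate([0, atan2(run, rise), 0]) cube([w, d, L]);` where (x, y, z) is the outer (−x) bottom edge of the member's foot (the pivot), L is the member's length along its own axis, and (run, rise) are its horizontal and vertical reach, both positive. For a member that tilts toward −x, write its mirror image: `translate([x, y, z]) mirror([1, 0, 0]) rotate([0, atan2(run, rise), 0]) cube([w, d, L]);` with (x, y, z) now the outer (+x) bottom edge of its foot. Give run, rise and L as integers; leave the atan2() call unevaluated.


translate([296, 0, 555]) cube([110, 729, 75]);
translate([0, 120, 0]) rotate([0, atan2(296, 555), 0]) cube([41, 40, 629]);
translate([702, 120, 0]) mirror([1, 0, 0]) rotate([0, atan2(296, 555), 0]) cube([41, 40, 629]);
translate([0, 569, 0]) rotate([0, atan2(296, 555), 0]) cube([41, 40, 629]);
translate([702, 569, 0]) mirror([1, 0, 0]) rotate([0, atan2(296, 555), 0]) cube([41, 40, 629]);


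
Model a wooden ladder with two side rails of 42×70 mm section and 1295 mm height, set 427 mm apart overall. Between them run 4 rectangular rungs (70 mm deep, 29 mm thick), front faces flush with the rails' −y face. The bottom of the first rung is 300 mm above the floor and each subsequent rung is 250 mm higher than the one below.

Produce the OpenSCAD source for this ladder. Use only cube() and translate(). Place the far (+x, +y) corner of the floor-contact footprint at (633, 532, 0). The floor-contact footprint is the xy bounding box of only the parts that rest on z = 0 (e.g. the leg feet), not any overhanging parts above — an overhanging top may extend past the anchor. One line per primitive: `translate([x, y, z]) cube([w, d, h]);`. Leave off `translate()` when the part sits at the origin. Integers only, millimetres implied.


// rung span = 427 - 2*42 = 343
// rung[k] z = 300 + k*250
translate([206, 462, 0]) cube([42, 70, 1295]);
translate([591, 462, 0]) cube([42, 70, 1295]);
translate([248, 462, 300]) cube([343, 70, 29]);
translate([248, 462, 550]) cube([343, 70, 29]);
translate([248, 462, 800]) cube([343, 70, 29]);
translate([248, 462, 1050]) cube([343, 70, 29]);


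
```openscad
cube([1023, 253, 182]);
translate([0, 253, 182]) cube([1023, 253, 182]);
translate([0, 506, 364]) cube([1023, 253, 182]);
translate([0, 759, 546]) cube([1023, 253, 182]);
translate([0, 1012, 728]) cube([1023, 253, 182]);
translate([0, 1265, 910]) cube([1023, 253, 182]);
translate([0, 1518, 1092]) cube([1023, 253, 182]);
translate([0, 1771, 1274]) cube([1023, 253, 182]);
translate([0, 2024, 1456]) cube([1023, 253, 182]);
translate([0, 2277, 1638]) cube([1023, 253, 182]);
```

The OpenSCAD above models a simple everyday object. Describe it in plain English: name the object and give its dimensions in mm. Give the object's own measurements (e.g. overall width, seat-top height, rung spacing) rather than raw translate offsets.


A straight staircase of 10 solid steps. Each step is 1023 mm wide (x), 253 mm deep (y, the going) and 182 mm tall (the rise). The first step rests on the floor; each subsequent step sits one going further in +y and one rise higher in +z, directly behind and above the previous step with no overlap.


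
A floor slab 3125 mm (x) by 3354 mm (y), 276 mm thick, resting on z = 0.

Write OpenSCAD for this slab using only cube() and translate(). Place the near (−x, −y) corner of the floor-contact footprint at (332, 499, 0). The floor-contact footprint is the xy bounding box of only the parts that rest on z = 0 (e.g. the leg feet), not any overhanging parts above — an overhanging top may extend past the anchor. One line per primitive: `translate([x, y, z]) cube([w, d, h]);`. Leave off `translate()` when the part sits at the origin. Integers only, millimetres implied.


translate([332, 499, 0]) cube([3125, 3354, 276]);


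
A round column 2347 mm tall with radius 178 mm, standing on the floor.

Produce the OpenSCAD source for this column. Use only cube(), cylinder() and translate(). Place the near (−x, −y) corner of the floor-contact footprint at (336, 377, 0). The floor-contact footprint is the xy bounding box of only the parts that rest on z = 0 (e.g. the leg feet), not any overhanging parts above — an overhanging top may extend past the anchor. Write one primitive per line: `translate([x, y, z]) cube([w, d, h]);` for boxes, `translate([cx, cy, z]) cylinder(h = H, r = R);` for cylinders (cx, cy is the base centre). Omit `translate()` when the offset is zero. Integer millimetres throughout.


translate([514, 555, 0]) cylinder(h = 2347, r = 178);


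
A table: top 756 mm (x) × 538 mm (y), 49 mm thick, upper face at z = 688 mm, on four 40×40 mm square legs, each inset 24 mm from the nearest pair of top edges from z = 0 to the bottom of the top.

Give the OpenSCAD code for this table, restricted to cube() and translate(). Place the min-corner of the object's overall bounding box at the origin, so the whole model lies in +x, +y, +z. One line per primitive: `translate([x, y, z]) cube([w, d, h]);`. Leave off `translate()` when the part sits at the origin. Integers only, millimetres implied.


translate([0, 0, 639]) cube([756, 538, 49]);
translate([24, 24, 0]) cube([40, 40, 639]);
translate([692, 24, 0]) cube([40, 40, 639]);
translate([24, 474, 0]) cube([40, 40, 639]);
translate([692, 474, 0]) cube([40, 40, 639]);
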